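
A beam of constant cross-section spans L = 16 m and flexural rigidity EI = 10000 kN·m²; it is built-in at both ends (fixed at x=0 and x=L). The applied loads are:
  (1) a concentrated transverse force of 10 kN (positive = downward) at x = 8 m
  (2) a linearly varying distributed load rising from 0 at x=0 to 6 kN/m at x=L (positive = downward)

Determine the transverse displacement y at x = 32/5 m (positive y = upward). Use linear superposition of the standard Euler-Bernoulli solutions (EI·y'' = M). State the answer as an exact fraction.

y(32/5) = -1887104/29296875 m

Load 1 — point force P=10 kN at a=8 m (b=L-a=8):
  y_1 = -Pb²x²(3aL-(3a+b)x)/(6L³EI)  [x≤a] = -10·8²·(32/5)²·(3·8·16-(3·8+8)·(32/5))/(6·16³·10000) = -896/46875 m
Load 2 — triangular load w₀=6 kN/m (0→w₀ over full span):
  y_2 = -w₀x²(L-x)²(x+2L)/(120LEI) = -6·(32/5)²·(16-(32/5))²·((32/5)+2·16)/(120·16·10000) = -442368/9765625 m
Superposition: y = Σ y_i = -1887104/29296875 m ≈ -0.064413 m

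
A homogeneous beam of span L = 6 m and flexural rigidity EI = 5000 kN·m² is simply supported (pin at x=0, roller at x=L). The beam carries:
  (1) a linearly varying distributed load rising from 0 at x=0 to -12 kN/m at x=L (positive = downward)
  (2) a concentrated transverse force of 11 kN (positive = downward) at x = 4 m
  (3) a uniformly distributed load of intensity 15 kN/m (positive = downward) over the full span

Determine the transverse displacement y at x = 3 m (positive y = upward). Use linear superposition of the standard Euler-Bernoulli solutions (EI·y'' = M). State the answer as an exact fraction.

y(3) = -4657/120000 m

Load 1 — triangular load w₀=-12 kN/m (0→w₀ over full span):
  y_1 = -w₀x(7L⁴-10L²x²+3x⁴)/(360LEI) = -(-12)·3·(7·6⁴-10·6²·3²+3·3⁴)/(360·6·5000) = 81/4000 m
Load 2 — point force P=11 kN at a=4 m (b=L-a=2):
  y_2 = -Pbx(L²-b²-x²)/(6LEI)  [x≤a] = -11·2·3·(6²-2²-3²)/(6·6·5000) = -253/30000 m
Load 3 — uniform load w=15 kN/m over full span:
  y_3 = -wx(L³-2Lx²+x³)/(24EI) = -15·3·(6³-2·6·3²+3³)/(24·5000) = -81/1600 m
Superposition: y = Σ y_i = -4657/120000 m ≈ -0.038808 m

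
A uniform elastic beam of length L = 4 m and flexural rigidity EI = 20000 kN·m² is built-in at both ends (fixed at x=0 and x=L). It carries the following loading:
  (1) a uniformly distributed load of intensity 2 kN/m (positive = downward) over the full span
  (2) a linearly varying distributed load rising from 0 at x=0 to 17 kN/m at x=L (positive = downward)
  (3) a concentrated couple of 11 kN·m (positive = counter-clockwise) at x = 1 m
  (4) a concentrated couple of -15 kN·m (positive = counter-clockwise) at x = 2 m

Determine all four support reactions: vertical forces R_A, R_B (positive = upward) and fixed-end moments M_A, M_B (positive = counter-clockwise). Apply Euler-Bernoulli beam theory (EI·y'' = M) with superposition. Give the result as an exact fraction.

R_A = 1867/160 kN, M_A = 1421/240 kN·m, R_B = 4853/160 kN, M_B = -3979/240 kN·m

Load 1 — uniform load w=2 kN/m over full span:
  R_A = wL/2 = 2·4/2 = 4 kN
  M_A = wL²/12 = 2·4²/12 = 8/3 kN·m
  R_B = wL/2 = 2·4/2 = 4 kN
  M_B = -wL²/12 = -2·4²/12 = -8/3 kN·m
Load 2 — triangular load w₀=17 kN/m (0→w₀ over full span):
  R_A = 3w₀L/20 = 3·17·4/20 = 51/5 kN
  M_A = w₀L²/30 = 17·4²/30 = 136/15 kN·m
  R_B = 7w₀L/20 = 7·17·4/20 = 119/5 kN
  M_B = -w₀L²/20 = -17·4²/20 = -68/5 kN·m
Load 3 — applied couple M₀=11 kN·m at a=1 m (b=L-a=3):
  R_A = 6M₀ab/L³ = 6·11·1·3/4³ = 99/32 kN
  M_A = M₀b(2a-b)/L² = 11·3·(2·1-3)/4² = -33/16 kN·m
  R_B = -6M₀ab/L³ = -6·11·1·3/4³ = -99/32 kN
  M_B = M₀a(2b-a)/L² = 11·1·(2·3-1)/4² = 55/16 kN·m
Load 4 — applied couple M₀=-15 kN·m at a=2 m (b=L-a=2):
  R_A = 6M₀ab/L³ = 6·(-15)·2·2/4³ = -45/8 kN
  M_A = M₀b(2a-b)/L² = (-15)·2·(2·2-2)/4² = -15/4 kN·m
  R_B = -6M₀ab/L³ = -6·(-15)·2·2/4³ = 45/8 kN
  M_B = M₀a(2b-a)/L² = (-15)·2·(2·2-2)/4² = -15/4 kN·m
Superposition: R_A = 1867/160 kN, M_A = 1421/240 kN·m, R_B = 4853/160 kN, M_B = -3979/240 kN·m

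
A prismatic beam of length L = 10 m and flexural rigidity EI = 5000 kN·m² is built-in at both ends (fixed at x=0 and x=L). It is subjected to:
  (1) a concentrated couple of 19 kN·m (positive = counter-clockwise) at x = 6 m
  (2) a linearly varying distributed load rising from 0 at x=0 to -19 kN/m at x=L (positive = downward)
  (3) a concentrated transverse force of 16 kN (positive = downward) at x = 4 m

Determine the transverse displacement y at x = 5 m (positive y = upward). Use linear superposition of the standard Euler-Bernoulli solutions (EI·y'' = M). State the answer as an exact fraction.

Load 1 — applied couple M₀=19 kN·m at a=6 m (b=L-a=4):
  y_1 = (R_Ax³/6 - M_Ax²/2)/EI  [x≤a] with R_A=342/125, M_A=152/25 = ((342/125)·5³/6 - (152/25)·5²/2)/5000 = -19/5000 m
Load 2 — triangular load w₀=-19 kN/m (0→w₀ over full span):
  y_2 = -w₀x²(L-x)²(x+2L)/(120LEI) = -(-19)·5²·(10-5)²·(5+2·10)/(120·10·5000) = 19/384 m
Load 3 — point force P=16 kN at a=4 m (b=L-a=6):
  y_3 = -Pa²(L-x)²(3bL-(3b+a)(L-x))/(6L³EI)  [x>a] = -16·4²·(10-5)²·(3·6·10-(3·6+4)·(10-5))/(6·10³·5000) = -28/1875 m
Superposition: y = Σ y_i = 7379/240000 m ≈ 0.030746 m

y(5) = 7379/240000 m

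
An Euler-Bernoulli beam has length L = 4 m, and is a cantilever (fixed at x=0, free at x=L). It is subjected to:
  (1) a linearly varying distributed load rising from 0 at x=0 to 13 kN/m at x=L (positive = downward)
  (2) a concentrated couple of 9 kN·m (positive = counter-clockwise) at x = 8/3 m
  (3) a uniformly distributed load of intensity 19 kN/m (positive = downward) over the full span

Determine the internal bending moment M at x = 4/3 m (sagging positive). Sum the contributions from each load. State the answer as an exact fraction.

M(4/3) = -7655/81 kN·m

Load 1 — triangular load w₀=13 kN/m (0→w₀ over full span):
  M_1 = w₀Lx/2 - w₀L²/3 - w₀x³/(6L) = 13·4·(4/3)/2 - 13·4²/3 - 13·(4/3)³/(6·4) = -2912/81 kN·m
Load 2 — applied couple M₀=9 kN·m at a=8/3 m (b=L-a=4/3):
  M_2 = M₀  [x≤a] = 9 = 9 kN·m
Load 3 — uniform load w=19 kN/m over full span:
  M_3 = -w(L-x)²/2 = -19·(4-(4/3))²/2 = -608/9 kN·m
Superposition: M = Σ M_i = -7655/81 kN·m ≈ -94.506173 kN·m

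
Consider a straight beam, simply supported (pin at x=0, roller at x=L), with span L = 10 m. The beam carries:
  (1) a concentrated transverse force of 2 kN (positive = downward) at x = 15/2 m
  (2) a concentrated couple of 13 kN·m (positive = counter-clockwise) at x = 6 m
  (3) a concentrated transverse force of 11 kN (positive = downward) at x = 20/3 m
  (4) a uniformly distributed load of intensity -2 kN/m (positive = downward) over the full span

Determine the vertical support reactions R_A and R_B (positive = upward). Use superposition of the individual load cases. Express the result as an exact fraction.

Load 1 — point force P=2 kN at a=15/2 m (b=L-a=5/2):
  R_A = Pb/L = 2·(5/2)/10 = 1/2 kN
  R_B = Pa/L = 2·(15/2)/10 = 3/2 kN
Load 2 — applied couple M₀=13 kN·m at a=6 m (b=L-a=4):
  R_A = M₀/L = 13/10 kN
  R_B = -M₀/L = -13/10 kN
Load 3 — point force P=11 kN at a=20/3 m (b=L-a=10/3):
  R_A = Pb/L = 11·(10/3)/10 = 11/3 kN
  R_B = Pa/L = 11·(20/3)/10 = 22/3 kN
Load 4 — uniform load w=-2 kN/m over full span:
  R_A = wL/2 = (-2)·10/2 = -10 kN
  R_B = wL/2 = (-2)·10/2 = -10 kN
Superposition: R_A = -68/15 kN, R_B = -37/15 kN

R_A = -68/15 kN, R_B = -37/15 kN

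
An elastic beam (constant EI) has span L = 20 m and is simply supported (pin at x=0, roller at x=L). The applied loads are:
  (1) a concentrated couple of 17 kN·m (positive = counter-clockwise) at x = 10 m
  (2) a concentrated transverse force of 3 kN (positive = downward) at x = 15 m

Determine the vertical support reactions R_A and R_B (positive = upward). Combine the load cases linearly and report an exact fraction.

Load 1 — applied couple M₀=17 kN·m at a=10 m (b=L-a=10):
  R_A = M₀/L = 17/20 kN
  R_B = -M₀/L = -17/20 kN
Load 2 — point force P=3 kN at a=15 m (b=L-a=5):
  R_A = Pb/L = 3·5/20 = 3/4 kN
  R_B = Pa/L = 3·15/20 = 9/4 kN
Superposition: R_A = 8/5 kN, R_B = 7/5 kN

R_A = 8/5 kN, R_B = 7/5 kN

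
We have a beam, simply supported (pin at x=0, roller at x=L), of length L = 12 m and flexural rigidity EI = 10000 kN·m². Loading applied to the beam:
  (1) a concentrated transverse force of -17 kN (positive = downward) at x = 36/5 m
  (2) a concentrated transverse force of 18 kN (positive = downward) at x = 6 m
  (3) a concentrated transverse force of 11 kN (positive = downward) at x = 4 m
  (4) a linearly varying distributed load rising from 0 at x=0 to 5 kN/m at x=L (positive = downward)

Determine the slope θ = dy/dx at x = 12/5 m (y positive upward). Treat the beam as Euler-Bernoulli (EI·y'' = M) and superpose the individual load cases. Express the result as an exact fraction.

Load 1 — point force P=-17 kN at a=36/5 m (b=L-a=24/5):
  θ_1 = -Pb(L²-b²-3x²)/(6LEI)  [x≤a] = -(-17)·(24/5)·(12²-(24/5)²-3·(12/5)²)/(6·12·10000) = 918/78125 rad
Load 2 — point force P=18 kN at a=6 m (b=L-a=6):
  θ_2 = -Pb(L²-b²-3x²)/(6LEI)  [x≤a] = -18·6·(12²-6²-3·(12/5)²)/(6·12·10000) = -1701/125000 rad
Load 3 — point force P=11 kN at a=4 m (b=L-a=8):
  θ_3 = -Pb(L²-b²-3x²)/(6LEI)  [x≤a] = -11·8·(12²-8²-3·(12/5)²)/(6·12·10000) = -1078/140625 rad
Load 4 — triangular load w₀=5 kN/m (0→w₀ over full span):
  θ_4 = -w₀(7L⁴-30L²x²+15x⁴)/(360LEI) = -5·(7·12⁴-30·12²·(12/5)²+15·(12/5)⁴)/(360·12·10000) = -1092/78125 rad
Superposition: θ = Σ θ_i = -132193/5625000 rad ≈ -0.023501 rad

θ(12/5) = -132193/5625000 rad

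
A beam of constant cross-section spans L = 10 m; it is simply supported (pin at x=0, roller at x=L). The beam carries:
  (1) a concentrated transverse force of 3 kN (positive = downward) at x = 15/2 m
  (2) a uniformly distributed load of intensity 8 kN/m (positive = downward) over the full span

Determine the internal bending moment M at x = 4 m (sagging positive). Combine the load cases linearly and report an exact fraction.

Load 1 — point force P=3 kN at a=15/2 m (b=L-a=5/2):
  M_1 = Pbx/L  [x≤a] = 3·(5/2)·4/10 = 3 kN·m
Load 2 — uniform load w=8 kN/m over full span:
  M_2 = wx(L-x)/2 = 8·4·(10-4)/2 = 96 kN·m
Superposition: M = Σ M_i = 99 kN·m ≈ 99.000000 kN·m

M(4) = 99 kN·m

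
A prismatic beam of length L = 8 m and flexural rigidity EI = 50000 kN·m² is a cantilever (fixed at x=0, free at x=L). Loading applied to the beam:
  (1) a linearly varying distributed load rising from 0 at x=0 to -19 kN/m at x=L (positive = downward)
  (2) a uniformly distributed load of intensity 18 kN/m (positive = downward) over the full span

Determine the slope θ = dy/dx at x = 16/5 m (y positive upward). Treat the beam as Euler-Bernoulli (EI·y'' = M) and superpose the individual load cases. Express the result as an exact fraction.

Load 1 — triangular load w₀=-19 kN/m (0→w₀ over full span):
  θ_1 = (w₀Lx²/4-w₀L²x/3-w₀x⁴/(24L))/EI = ((-19)·8·(16/5)²/4-(-19)·8²·(16/5)/3-(-19)·(16/5)⁴/(24·8))/50000 = 35872/1953125 rad
Load 2 — uniform load w=18 kN/m over full span:
  θ_2 = -wx(x²-3Lx+3L²)/(6EI) = -18·(16/5)·((16/5)²-3·8·(16/5)+3·8²)/(6·50000) = -9408/390625 rad
Superposition: θ = Σ θ_i = -11168/1953125 rad ≈ -0.005718 rad

θ(16/5) = -11168/1953125 rad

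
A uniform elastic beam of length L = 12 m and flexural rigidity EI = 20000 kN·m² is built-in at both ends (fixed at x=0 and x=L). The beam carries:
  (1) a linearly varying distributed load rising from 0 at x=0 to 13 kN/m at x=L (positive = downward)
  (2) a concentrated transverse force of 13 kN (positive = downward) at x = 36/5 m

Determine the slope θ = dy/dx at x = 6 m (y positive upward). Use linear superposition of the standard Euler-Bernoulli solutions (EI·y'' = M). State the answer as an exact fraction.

Load 1 — triangular load w₀=13 kN/m (0→w₀ over full span):
  θ_1 = -w₀(2x(L-x)(L-2x)(x+2L)+x²(L-x)²)/(120LEI) = -13·(2·6·(12-6)·(12-2·6)·(6+2·12)+6²·(12-6)²)/(120·12·20000) = -117/200000 rad
Load 2 — point force P=13 kN at a=36/5 m (b=L-a=24/5):
  θ_2 = -Pb²x(2aL-(3a+b)x)/(2L³EI)  [x≤a] = -13·(24/5)²·6·(2·(36/5)·12-(3·(36/5)+(24/5))·6)/(2·12³·20000) = -117/312500 rad
Superposition: θ = Σ θ_i = -4797/5000000 rad ≈ -0.000959 rad

θ(6) = -4797/5000000 rad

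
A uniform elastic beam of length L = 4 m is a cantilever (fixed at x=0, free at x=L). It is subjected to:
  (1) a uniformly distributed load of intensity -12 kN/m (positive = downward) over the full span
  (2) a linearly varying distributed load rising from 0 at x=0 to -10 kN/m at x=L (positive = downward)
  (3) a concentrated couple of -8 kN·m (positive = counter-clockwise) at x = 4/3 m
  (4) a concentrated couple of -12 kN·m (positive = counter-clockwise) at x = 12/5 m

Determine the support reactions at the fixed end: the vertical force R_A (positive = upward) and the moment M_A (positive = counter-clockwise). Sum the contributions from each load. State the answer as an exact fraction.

Load 1 — uniform load w=-12 kN/m over full span:
  R_A = wL = (-12)·4 = -48 kN
  M_A = wL²/2 = (-12)·4²/2 = -96 kN·m
Load 2 — triangular load w₀=-10 kN/m (0→w₀ over full span):
  R_A = w₀L/2 = (-10)·4/2 = -20 kN
  M_A = w₀L²/3 = (-10)·4²/3 = -160/3 kN·m
Load 3 — applied couple M₀=-8 kN·m at a=4/3 m (b=L-a=8/3):
  R_A = 0 kN
  M_A = -M₀ = -(-8) = 8 kN·m
Load 4 — applied couple M₀=-12 kN·m at a=12/5 m (b=L-a=8/5):
  R_A = 0 kN
  M_A = -M₀ = -(-12) = 12 kN·m
Superposition: R_A = -68 kN, M_A = -388/3 kN·m

R_A = -68 kN, M_A = -388/3 kN·m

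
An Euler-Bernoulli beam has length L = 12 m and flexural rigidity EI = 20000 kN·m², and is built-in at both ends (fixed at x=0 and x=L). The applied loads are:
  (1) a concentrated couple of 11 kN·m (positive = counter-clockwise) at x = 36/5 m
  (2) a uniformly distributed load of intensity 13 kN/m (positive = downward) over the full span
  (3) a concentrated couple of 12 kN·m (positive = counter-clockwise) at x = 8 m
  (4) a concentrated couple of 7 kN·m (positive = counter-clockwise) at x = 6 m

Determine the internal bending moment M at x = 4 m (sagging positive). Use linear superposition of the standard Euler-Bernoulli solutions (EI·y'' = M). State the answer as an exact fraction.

M(4) = 17053/300 kN·m

Load 1 — applied couple M₀=11 kN·m at a=36/5 m (b=L-a=24/5):
  M_1 = R_Ax - M_A  [x≤a] with R_A=33/25, M_A=88/25 = (33/25)·4 - (88/25) = 44/25 kN·m
Load 2 — uniform load w=13 kN/m over full span:
  M_2 = wLx/2 - wL²/12 - wx²/2 = 13·12·4/2 - 13·12²/12 - 13·4²/2 = 52 kN·m
Load 3 — applied couple M₀=12 kN·m at a=8 m (b=L-a=4):
  M_3 = R_Ax - M_A  [x≤a] with R_A=4/3, M_A=4 = (4/3)·4 - 4 = 4/3 kN·m
Load 4 — applied couple M₀=7 kN·m at a=6 m (b=L-a=6):
  M_4 = R_Ax - M_A  [x≤a] with R_A=7/8, M_A=7/4 = (7/8)·4 - (7/4) = 7/4 kN·m
Superposition: M = Σ M_i = 17053/300 kN·m ≈ 56.843333 kN·m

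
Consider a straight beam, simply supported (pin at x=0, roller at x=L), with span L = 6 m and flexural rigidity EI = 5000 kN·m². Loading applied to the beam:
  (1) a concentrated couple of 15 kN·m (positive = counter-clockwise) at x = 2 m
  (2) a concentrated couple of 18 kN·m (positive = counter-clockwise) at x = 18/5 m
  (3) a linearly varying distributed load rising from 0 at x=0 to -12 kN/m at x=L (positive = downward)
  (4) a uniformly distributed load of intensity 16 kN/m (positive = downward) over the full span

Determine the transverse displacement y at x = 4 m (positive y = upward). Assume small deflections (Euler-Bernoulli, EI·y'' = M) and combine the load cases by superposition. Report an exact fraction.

y(4) = -5033/187500 m

Load 1 — applied couple M₀=15 kN·m at a=2 m (b=L-a=4):
  y_1 = (M₀x³/(6L)-M₀(x-a)²/2+C₁x)/EI  [x>a] with C₁=M₀(3b²-L²)/(6L)=5 = (15·4³/(6·6)-15·(4-2)²/2+5·4)/5000 = 1/300 m
Load 2 — applied couple M₀=18 kN·m at a=18/5 m (b=L-a=12/5):
  y_2 = (M₀x³/(6L)-M₀(x-a)²/2+C₁x)/EI  [x>a] with C₁=M₀(3b²-L²)/(6L)=-234/25 = (18·4³/(6·6)-18·(4-(18/5))²/2+(-234/25)·4)/5000 = -43/31250 m
Load 3 — triangular load w₀=-12 kN/m (0→w₀ over full span):
  y_3 = -w₀x(7L⁴-10L²x²+3x⁴)/(360LEI) = -(-12)·4·(7·6⁴-10·6²·4²+3·4⁴)/(360·6·5000) = 34/1875 m
Load 4 — uniform load w=16 kN/m over full span:
  y_4 = -wx(L³-2Lx²+x³)/(24EI) = -16·4·(6³-2·6·4²+4³)/(24·5000) = -88/1875 m
Superposition: y = Σ y_i = -5033/187500 m ≈ -0.026843 m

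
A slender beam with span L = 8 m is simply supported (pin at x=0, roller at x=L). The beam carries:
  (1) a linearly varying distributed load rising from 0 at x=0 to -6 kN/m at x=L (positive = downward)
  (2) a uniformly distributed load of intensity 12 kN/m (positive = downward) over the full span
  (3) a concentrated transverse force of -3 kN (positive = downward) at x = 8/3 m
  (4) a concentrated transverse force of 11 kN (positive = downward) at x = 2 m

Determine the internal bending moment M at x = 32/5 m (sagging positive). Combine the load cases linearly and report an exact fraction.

M(32/5) = 5726/125 kN·m

Load 1 — triangular load w₀=-6 kN/m (0→w₀ over full span):
  M_1 = w₀Lx/6 - w₀x³/(6L) = (-6)·8·(32/5)/6 - (-6)·(32/5)³/(6·8) = -2304/125 kN·m
Load 2 — uniform load w=12 kN/m over full span:
  M_2 = wx(L-x)/2 = 12·(32/5)·(8-(32/5))/2 = 1536/25 kN·m
Load 3 — point force P=-3 kN at a=8/3 m (b=L-a=16/3):
  M_3 = Pa(L-x)/L  [x>a] = (-3)·(8/3)·(8-(32/5))/8 = -8/5 kN·m
Load 4 — point force P=11 kN at a=2 m (b=L-a=6):
  M_4 = Pa(L-x)/L  [x>a] = 11·2·(8-(32/5))/8 = 22/5 kN·m
Superposition: M = Σ M_i = 5726/125 kN·m ≈ 45.808000 kN·m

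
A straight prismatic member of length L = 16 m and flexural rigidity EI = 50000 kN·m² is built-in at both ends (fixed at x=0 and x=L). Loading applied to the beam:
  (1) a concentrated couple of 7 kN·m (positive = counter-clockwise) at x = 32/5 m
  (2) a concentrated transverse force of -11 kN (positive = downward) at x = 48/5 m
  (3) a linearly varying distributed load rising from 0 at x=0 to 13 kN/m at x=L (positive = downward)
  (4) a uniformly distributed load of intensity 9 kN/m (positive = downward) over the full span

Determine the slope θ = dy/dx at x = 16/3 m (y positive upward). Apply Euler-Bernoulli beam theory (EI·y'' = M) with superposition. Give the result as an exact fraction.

θ(16/3) = -689767/94921875 rad

Load 1 — applied couple M₀=7 kN·m at a=32/5 m (b=L-a=48/5):
  θ_1 = (R_Ax²/2 - M_Ax)/EI  [x≤a] with R_A=63/100, M_A=21/25 = ((63/100)·(16/3)²/2 - (21/25)·(16/3))/50000 = 7/78125 rad
Load 2 — point force P=-11 kN at a=48/5 m (b=L-a=32/5):
  θ_2 = -Pb²x(2aL-(3a+b)x)/(2L³EI)  [x≤a] = -(-11)·(32/5)²·(16/3)·(2·(48/5)·16-(3·(48/5)+(32/5))·(16/3))/(2·16³·50000) = 2464/3515625 rad
Load 3 — triangular load w₀=13 kN/m (0→w₀ over full span):
  θ_3 = -w₀(2x(L-x)(L-2x)(x+2L)+x²(L-x)²)/(120LEI) = -13·(2·(16/3)·(16-(16/3))·(16-2·(16/3))·((16/3)+2·16)+(16/3)²·(16-(16/3))²)/(120·16·50000) = -13312/3796875 rad
Load 4 — uniform load w=9 kN/m over full span:
  θ_4 = -wx(L-x)(L-2x)/(12EI) = -9·(16/3)·(16-(16/3))·(16-2·(16/3))/(12·50000) = -128/28125 rad
Superposition: θ = Σ θ_i = -689767/94921875 rad ≈ -0.007267 rad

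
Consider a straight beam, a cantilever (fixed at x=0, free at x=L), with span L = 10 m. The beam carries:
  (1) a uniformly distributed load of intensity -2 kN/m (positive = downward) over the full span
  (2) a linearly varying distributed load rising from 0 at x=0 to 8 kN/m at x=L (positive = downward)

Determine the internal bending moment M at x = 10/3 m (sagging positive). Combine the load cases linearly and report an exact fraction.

M(10/3) = -7600/81 kN·m

Load 1 — uniform load w=-2 kN/m over full span:
  M_1 = -w(L-x)²/2 = -(-2)·(10-(10/3))²/2 = 400/9 kN·m
Load 2 — triangular load w₀=8 kN/m (0→w₀ over full span):
  M_2 = w₀Lx/2 - w₀L²/3 - w₀x³/(6L) = 8·10·(10/3)/2 - 8·10²/3 - 8·(10/3)³/(6·10) = -11200/81 kN·m
Superposition: M = Σ M_i = -7600/81 kN·m ≈ -93.827160 kN·m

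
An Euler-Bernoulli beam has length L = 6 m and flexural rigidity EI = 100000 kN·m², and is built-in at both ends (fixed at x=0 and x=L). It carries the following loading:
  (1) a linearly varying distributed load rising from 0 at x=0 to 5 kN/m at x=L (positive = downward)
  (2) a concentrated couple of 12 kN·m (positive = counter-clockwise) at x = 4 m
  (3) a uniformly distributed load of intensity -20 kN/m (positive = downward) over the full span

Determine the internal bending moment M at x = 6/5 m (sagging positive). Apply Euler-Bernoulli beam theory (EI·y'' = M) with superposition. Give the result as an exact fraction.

Load 1 — triangular load w₀=5 kN/m (0→w₀ over full span):
  M_1 = 3w₀Lx/20 - w₀L²/30 - w₀x³/(6L) = 3·5·6·(6/5)/20 - 5·6²/30 - 5·(6/5)³/(6·6) = -21/25 kN·m
Load 2 — applied couple M₀=12 kN·m at a=4 m (b=L-a=2):
  M_2 = R_Ax - M_A  [x≤a] with R_A=8/3, M_A=4 = (8/3)·(6/5) - 4 = -4/5 kN·m
Load 3 — uniform load w=-20 kN/m over full span:
  M_3 = wLx/2 - wL²/12 - wx²/2 = (-20)·6·(6/5)/2 - (-20)·6²/12 - (-20)·(6/5)²/2 = 12/5 kN·m
Superposition: M = Σ M_i = 19/25 kN·m ≈ 0.760000 kN·m

M(6/5) = 19/25 kN·m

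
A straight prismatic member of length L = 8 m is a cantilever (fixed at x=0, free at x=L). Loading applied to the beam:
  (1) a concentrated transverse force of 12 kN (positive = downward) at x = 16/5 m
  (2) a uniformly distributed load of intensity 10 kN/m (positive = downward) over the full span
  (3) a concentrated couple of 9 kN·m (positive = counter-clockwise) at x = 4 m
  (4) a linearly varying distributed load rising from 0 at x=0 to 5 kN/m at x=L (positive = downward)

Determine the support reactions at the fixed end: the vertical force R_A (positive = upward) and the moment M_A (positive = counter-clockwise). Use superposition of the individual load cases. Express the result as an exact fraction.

R_A = 112 kN, M_A = 6841/15 kN·m

Load 1 — point force P=12 kN at a=16/5 m (b=L-a=24/5):
  R_A = P = 12 kN
  M_A = Pa = 12·(16/5) = 192/5 kN·m
Load 2 — uniform load w=10 kN/m over full span:
  R_A = wL = 10·8 = 80 kN
  M_A = wL²/2 = 10·8²/2 = 320 kN·m
Load 3 — applied couple M₀=9 kN·m at a=4 m (b=L-a=4):
  R_A = 0 kN
  M_A = -M₀ = -9 kN·m
Load 4 — triangular load w₀=5 kN/m (0→w₀ over full span):
  R_A = w₀L/2 = 5·8/2 = 20 kN
  M_A = w₀L²/3 = 5·8²/3 = 320/3 kN·m
Superposition: R_A = 112 kN, M_A = 6841/15 kN·m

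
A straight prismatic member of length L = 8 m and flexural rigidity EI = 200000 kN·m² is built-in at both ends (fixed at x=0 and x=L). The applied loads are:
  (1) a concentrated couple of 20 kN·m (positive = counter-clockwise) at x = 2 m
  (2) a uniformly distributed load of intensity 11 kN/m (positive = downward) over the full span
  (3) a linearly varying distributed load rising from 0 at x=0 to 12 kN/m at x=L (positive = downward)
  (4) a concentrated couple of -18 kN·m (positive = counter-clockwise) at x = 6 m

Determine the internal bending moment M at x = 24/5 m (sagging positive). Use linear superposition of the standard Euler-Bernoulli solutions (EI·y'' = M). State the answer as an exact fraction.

Load 1 — applied couple M₀=20 kN·m at a=2 m (b=L-a=6):
  M_1 = R_Ax - M_A - M₀  [x>a] with R_A=45/16, M_A=-15/4 = (45/16)·(24/5) - (-15/4) - 20 = -11/4 kN·m
Load 2 — uniform load w=11 kN/m over full span:
  M_2 = wLx/2 - wL²/12 - wx²/2 = 11·8·(24/5)/2 - 11·8²/12 - 11·(24/5)²/2 = 1936/75 kN·m
Load 3 — triangular load w₀=12 kN/m (0→w₀ over full span):
  M_3 = 3w₀Lx/20 - w₀L²/30 - w₀x³/(6L) = 3·12·8·(24/5)/20 - 12·8²/30 - 12·(24/5)³/(6·8) = 1984/125 kN·m
Load 4 — applied couple M₀=-18 kN·m at a=6 m (b=L-a=2):
  M_4 = R_Ax - M_A  [x≤a] with R_A=-81/32, M_A=-45/8 = (-81/32)·(24/5) - (-45/8) = -261/40 kN·m
Superposition: M = Σ M_i = 97231/3000 kN·m ≈ 32.410333 kN·m

M(24/5) = 97231/3000 kN·m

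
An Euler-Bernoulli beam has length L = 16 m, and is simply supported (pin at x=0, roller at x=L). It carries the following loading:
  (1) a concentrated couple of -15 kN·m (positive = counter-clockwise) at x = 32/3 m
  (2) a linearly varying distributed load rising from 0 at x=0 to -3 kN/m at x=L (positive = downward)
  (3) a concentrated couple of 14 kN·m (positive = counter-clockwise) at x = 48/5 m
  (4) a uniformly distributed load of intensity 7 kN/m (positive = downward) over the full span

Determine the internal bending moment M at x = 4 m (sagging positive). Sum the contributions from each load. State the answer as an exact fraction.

M(4) = 551/4 kN·m

Load 1 — applied couple M₀=-15 kN·m at a=32/3 m (b=L-a=16/3):
  M_1 = M₀x/L  [x≤a] = (-15)·4/16 = -15/4 kN·m
Load 2 — triangular load w₀=-3 kN/m (0→w₀ over full span):
  M_2 = w₀Lx/6 - w₀x³/(6L) = (-3)·16·4/6 - (-3)·4³/(6·16) = -30 kN·m
Load 3 — applied couple M₀=14 kN·m at a=48/5 m (b=L-a=32/5):
  M_3 = M₀x/L  [x≤a] = 14·4/16 = 7/2 kN·m
Load 4 — uniform load w=7 kN/m over full span:
  M_4 = wx(L-x)/2 = 7·4·(16-4)/2 = 168 kN·m
Superposition: M = Σ M_i = 551/4 kN·m ≈ 137.750000 kN·m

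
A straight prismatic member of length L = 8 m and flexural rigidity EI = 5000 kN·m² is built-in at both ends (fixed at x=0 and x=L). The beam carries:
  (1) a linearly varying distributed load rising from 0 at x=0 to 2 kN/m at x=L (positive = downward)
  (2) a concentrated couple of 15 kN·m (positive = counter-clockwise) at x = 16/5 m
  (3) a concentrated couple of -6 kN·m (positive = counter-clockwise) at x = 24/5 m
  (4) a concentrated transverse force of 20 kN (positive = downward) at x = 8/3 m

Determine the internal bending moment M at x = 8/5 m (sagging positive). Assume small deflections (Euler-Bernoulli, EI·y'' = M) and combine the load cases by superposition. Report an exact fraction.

Load 1 — triangular load w₀=2 kN/m (0→w₀ over full span):
  M_1 = 3w₀Lx/20 - w₀L²/30 - w₀x³/(6L) = 3·2·8·(8/5)/20 - 2·8²/30 - 2·(8/5)³/(6·8) = -224/375 kN·m
Load 2 — applied couple M₀=15 kN·m at a=16/5 m (b=L-a=24/5):
  M_2 = R_Ax - M_A  [x≤a] with R_A=27/10, M_A=9/5 = (27/10)·(8/5) - (9/5) = 63/25 kN·m
Load 3 — applied couple M₀=-6 kN·m at a=24/5 m (b=L-a=16/5):
  M_3 = R_Ax - M_A  [x≤a] with R_A=-27/25, M_A=-48/25 = (-27/25)·(8/5) - (-48/25) = 24/125 kN·m
Load 4 — point force P=20 kN at a=8/3 m (b=L-a=16/3):
  M_4 = Pb²(3a+b)x/L³ - Pab²/L²  [x≤a] = 20·(16/3)²·(3·(8/3)+(16/3))·(8/5)/8³ - 20·(8/3)·(16/3)²/8² = 0 kN·m
Superposition: M = Σ M_i = 793/375 kN·m ≈ 2.114667 kN·m

M(8/5) = 793/375 kN·m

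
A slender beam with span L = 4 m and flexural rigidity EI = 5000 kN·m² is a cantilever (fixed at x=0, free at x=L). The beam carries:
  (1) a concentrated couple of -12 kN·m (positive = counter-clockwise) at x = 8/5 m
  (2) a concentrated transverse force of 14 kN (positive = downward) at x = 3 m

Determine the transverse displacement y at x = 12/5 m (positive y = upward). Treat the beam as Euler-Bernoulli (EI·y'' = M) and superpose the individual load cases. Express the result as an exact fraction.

Load 1 — applied couple M₀=-12 kN·m at a=8/5 m (b=L-a=12/5):
  y_1 = M₀a(2x-a)/(2EI)  [x>a] = (-12)·(8/5)·(2·(12/5)-(8/5))/(2·5000) = -96/15625 m
Load 2 — point force P=14 kN at a=3 m (b=L-a=1):
  y_2 = -Px²(3a-x)/(6EI)  [x≤a] = -14·(12/5)²·(3·3-(12/5))/(6·5000) = -1386/78125 m
Superposition: y = Σ y_i = -1866/78125 m ≈ -0.023885 m

y(12/5) = -1866/78125 m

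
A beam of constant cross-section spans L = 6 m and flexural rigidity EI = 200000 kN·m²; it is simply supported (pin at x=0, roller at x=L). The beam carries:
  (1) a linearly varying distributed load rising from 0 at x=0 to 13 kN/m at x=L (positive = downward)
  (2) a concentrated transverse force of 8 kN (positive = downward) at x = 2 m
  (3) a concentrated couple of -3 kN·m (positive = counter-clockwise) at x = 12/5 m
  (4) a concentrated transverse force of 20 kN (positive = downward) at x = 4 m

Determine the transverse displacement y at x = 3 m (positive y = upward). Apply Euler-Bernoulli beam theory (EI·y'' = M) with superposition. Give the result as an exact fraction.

Load 1 — triangular load w₀=13 kN/m (0→w₀ over full span):
  y_1 = -w₀x(7L⁴-10L²x²+3x⁴)/(360LEI) = -13·3·(7·6⁴-10·6²·3²+3·3⁴)/(360·6·200000) = -351/640000 m
Load 2 — point force P=8 kN at a=2 m (b=L-a=4):
  y_2 = -Pa(L-x)(2Lx-a²-x²)/(6LEI)  [x>a] = -8·2·(6-3)·(2·6·3-2²-3²)/(6·6·200000) = -23/150000 m
Load 3 — applied couple M₀=-3 kN·m at a=12/5 m (b=L-a=18/5):
  y_3 = (M₀x³/(6L)-M₀(x-a)²/2+C₁x)/EI  [x>a] with C₁=M₀(3b²-L²)/(6L)=-6/25 = ((-3)·3³/(6·6)-(-3)·(3-(12/5))²/2+(-6/25)·3)/200000 = -243/20000000 m
Load 4 — point force P=20 kN at a=4 m (b=L-a=2):
  y_4 = -Pbx(L²-b²-x²)/(6LEI)  [x≤a] = -20·2·3·(6²-2²-3²)/(6·6·200000) = -23/60000 m
Superposition: y = Σ y_i = -263341/240000000 m ≈ -0.001097 m

y(3) = -263341/240000000 m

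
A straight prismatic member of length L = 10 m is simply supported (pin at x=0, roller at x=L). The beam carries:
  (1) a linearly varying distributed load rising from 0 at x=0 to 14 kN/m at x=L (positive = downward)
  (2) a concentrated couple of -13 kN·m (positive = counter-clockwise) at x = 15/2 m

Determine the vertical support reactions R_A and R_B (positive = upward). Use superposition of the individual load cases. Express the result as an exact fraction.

Load 1 — triangular load w₀=14 kN/m (0→w₀ over full span):
  R_A = w₀L/6 = 14·10/6 = 70/3 kN
  R_B = w₀L/3 = 14·10/3 = 140/3 kN
Load 2 — applied couple M₀=-13 kN·m at a=15/2 m (b=L-a=5/2):
  R_A = M₀/L = (-13)/10 = -13/10 kN
  R_B = -M₀/L = -(-13)/10 = 13/10 kN
Superposition: R_A = 661/30 kN, R_B = 1439/30 kN

R_A = 661/30 kN, R_B = 1439/30 kN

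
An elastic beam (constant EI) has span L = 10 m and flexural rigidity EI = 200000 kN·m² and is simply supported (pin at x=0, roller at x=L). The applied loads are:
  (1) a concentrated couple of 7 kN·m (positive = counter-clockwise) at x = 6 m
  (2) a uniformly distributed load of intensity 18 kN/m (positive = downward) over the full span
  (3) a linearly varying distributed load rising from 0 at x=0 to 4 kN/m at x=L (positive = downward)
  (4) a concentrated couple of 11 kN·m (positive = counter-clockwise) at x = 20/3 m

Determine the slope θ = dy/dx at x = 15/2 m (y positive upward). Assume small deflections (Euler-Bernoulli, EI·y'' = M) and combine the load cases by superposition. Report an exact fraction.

Load 1 — applied couple M₀=7 kN·m at a=6 m (b=L-a=4):
  θ_1 = (M₀x²/(2L)-M₀(x-a)+C₁)/EI  [x>a] with C₁=M₀(3b²-L²)/(6L)=-91/15 = (7·(15/2)²/(2·10)-7·((15/2)-6)+(-91/15))/200000 = 749/48000000 rad
Load 2 — uniform load w=18 kN/m over full span:
  θ_2 = -w(L³-6Lx²+4x³)/(24EI) = -18·(10³-6·10·(15/2)²+4·(15/2)³)/(24·200000) = 33/12800 rad
Load 3 — triangular load w₀=4 kN/m (0→w₀ over full span):
  θ_3 = -w₀(7L⁴-30L²x²+15x⁴)/(360LEI) = -4·(7·10⁴-30·10²·(15/2)²+15·(15/2)⁴)/(360·10·200000) = 1313/4608000 rad
Load 4 — applied couple M₀=11 kN·m at a=20/3 m (b=L-a=10/3):
  θ_4 = (M₀x²/(2L)-M₀(x-a)+C₁)/EI  [x>a] with C₁=M₀(3b²-L²)/(6L)=-110/9 = (11·(15/2)²/(2·10)-11·((15/2)-(20/3))+(-110/9))/200000 = 11/230400 rad
Superposition: θ = Σ θ_i = 561871/192000000 rad ≈ 0.002926 rad

θ(15/2) = 561871/192000000 rad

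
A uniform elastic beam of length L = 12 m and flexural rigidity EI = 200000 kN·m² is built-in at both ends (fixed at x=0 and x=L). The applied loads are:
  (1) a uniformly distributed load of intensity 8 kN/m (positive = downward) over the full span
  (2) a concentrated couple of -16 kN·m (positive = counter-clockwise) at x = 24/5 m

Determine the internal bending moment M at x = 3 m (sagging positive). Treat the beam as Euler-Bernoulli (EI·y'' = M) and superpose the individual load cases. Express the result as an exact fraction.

Load 1 — uniform load w=8 kN/m over full span:
  M_1 = wLx/2 - wL²/12 - wx²/2 = 8·12·3/2 - 8·12²/12 - 8·3²/2 = 12 kN·m
Load 2 — applied couple M₀=-16 kN·m at a=24/5 m (b=L-a=36/5):
  M_2 = R_Ax - M_A  [x≤a] with R_A=-48/25, M_A=-48/25 = (-48/25)·3 - (-48/25) = -96/25 kN·m
Superposition: M = Σ M_i = 204/25 kN·m ≈ 8.160000 kN·m

M(3) = 204/25 kN·m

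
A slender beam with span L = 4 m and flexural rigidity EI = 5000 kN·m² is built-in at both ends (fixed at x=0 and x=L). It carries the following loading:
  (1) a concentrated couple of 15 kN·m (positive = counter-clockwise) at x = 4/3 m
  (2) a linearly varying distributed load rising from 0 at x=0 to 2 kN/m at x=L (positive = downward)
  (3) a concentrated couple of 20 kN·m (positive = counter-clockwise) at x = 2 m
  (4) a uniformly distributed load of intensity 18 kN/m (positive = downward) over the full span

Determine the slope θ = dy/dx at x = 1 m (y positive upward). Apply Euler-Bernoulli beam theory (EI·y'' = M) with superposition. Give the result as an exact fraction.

θ(1) = -659/400000 rad

Load 1 — applied couple M₀=15 kN·m at a=4/3 m (b=L-a=8/3):
  θ_1 = (R_Ax²/2 - M_Ax)/EI  [x≤a] with R_A=5, M_A=0 = (5·1²/2 - 0·1)/5000 = 1/2000 rad
Load 2 — triangular load w₀=2 kN/m (0→w₀ over full span):
  θ_2 = -w₀(2x(L-x)(L-2x)(x+2L)+x²(L-x)²)/(120LEI) = -2·(2·1·(4-1)·(4-2·1)·(1+2·4)+1²·(4-1)²)/(120·4·5000) = -39/400000 rad
Load 3 — applied couple M₀=20 kN·m at a=2 m (b=L-a=2):
  θ_3 = (R_Ax²/2 - M_Ax)/EI  [x≤a] with R_A=15/2, M_A=5 = ((15/2)·1²/2 - 5·1)/5000 = -1/4000 rad
Load 4 — uniform load w=18 kN/m over full span:
  θ_4 = -wx(L-x)(L-2x)/(12EI) = -18·1·(4-1)·(4-2·1)/(12·5000) = -9/5000 rad
Superposition: θ = Σ θ_i = -659/400000 rad ≈ -0.001648 rad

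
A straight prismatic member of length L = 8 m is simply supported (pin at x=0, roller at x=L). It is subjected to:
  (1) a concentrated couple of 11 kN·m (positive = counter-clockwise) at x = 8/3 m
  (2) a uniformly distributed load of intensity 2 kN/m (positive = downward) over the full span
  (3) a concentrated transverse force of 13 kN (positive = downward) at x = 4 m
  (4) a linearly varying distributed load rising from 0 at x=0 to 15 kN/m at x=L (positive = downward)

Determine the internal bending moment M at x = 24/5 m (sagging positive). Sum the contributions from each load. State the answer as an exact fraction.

Load 1 — applied couple M₀=11 kN·m at a=8/3 m (b=L-a=16/3):
  M_1 = M₀x/L - M₀  [x>a] = 11·(24/5)/8 - 11 = -22/5 kN·m
Load 2 — uniform load w=2 kN/m over full span:
  M_2 = wx(L-x)/2 = 2·(24/5)·(8-(24/5))/2 = 384/25 kN·m
Load 3 — point force P=13 kN at a=4 m (b=L-a=4):
  M_3 = Pa(L-x)/L  [x>a] = 13·4·(8-(24/5))/8 = 104/5 kN·m
Load 4 — triangular load w₀=15 kN/m (0→w₀ over full span):
  M_4 = w₀Lx/6 - w₀x³/(6L) = 15·8·(24/5)/6 - 15·(24/5)³/(6·8) = 1536/25 kN·m
Superposition: M = Σ M_i = 466/5 kN·m ≈ 93.200000 kN·m

M(24/5) = 466/5 kN·m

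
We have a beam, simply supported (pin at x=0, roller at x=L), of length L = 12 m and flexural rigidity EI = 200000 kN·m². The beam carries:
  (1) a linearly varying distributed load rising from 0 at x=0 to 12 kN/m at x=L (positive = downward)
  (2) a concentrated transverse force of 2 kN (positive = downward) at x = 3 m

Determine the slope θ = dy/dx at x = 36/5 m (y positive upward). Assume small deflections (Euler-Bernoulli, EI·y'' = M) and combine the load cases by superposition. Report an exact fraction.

Load 1 — triangular load w₀=12 kN/m (0→w₀ over full span):
  θ_1 = -w₀(7L⁴-30L²x²+15x⁴)/(360LEI) = -12·(7·12⁴-30·12²·(36/5)²+15·(36/5)⁴)/(360·12·200000) = 1044/1953125 rad
Load 2 — point force P=2 kN at a=3 m (b=L-a=9):
  θ_2 = -Pa(2L²-6Lx+3x²+a²)/(6LEI)  [x>a] = -2·3·(2·12²-6·12·(36/5)+3·(36/5)²+3²)/(6·12·200000) = 549/20000000 rad
Superposition: θ = Σ θ_i = 280989/500000000 rad ≈ 0.000562 rad

θ(36/5) = 280989/500000000 rad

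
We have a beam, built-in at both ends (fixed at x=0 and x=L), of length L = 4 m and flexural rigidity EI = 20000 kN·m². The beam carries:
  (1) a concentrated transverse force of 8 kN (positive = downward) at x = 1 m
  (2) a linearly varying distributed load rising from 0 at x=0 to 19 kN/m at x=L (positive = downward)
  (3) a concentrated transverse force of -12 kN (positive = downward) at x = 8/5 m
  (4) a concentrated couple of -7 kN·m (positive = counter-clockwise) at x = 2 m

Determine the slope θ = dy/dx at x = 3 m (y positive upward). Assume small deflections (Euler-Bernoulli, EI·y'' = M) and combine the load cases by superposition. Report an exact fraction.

θ(3) = 14741/80000000 rad

Load 1 — point force P=8 kN at a=1 m (b=L-a=3):
  θ_1 = Pa²(L-x)(2bL-(3b+a)(L-x))/(2L³EI)  [x>a] = 8·1²·(4-3)·(2·3·4-(3·3+1)·(4-3))/(2·4³·20000) = 7/160000 rad
Load 2 — triangular load w₀=19 kN/m (0→w₀ over full span):
  θ_2 = -w₀(2x(L-x)(L-2x)(x+2L)+x²(L-x)²)/(120LEI) = -19·(2·3·(4-3)·(4-2·3)·(3+2·4)+3²·(4-3)²)/(120·4·20000) = 779/3200000 rad
Load 3 — point force P=-12 kN at a=8/5 m (b=L-a=12/5):
  θ_3 = Pa²(L-x)(2bL-(3b+a)(L-x))/(2L³EI)  [x>a] = (-12)·(8/5)²·(4-3)·(2·(12/5)·4-(3·(12/5)+(8/5))·(4-3))/(2·4³·20000) = -39/312500 rad
Load 4 — applied couple M₀=-7 kN·m at a=2 m (b=L-a=2):
  θ_4 = (R_Ax²/2 - M_Ax - M₀(x-a))/EI  [x>a] with R_A=-21/8, M_A=-7/4 = ((-21/8)·3²/2 - (-7/4)·3 - (-7)·(3-2))/20000 = 7/320000 rad
Superposition: θ = Σ θ_i = 14741/80000000 rad ≈ 0.000184 rad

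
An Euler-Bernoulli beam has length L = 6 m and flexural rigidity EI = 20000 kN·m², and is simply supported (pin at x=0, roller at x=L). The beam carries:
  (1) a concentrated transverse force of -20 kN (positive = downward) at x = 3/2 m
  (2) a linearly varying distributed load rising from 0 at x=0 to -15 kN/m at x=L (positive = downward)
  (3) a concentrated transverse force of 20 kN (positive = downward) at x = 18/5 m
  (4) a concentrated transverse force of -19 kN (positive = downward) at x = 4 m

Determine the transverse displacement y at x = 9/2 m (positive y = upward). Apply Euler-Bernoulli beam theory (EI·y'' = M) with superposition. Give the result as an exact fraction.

Load 1 — point force P=-20 kN at a=3/2 m (b=L-a=9/2):
  y_1 = -Pa(L-x)(2Lx-a²-x²)/(6LEI)  [x>a] = -(-20)·(3/2)·(6-(9/2))·(2·6·(9/2)-(3/2)²-(9/2)²)/(6·6·20000) = 63/32000 m
Load 2 — triangular load w₀=-15 kN/m (0→w₀ over full span):
  y_2 = -w₀x(7L⁴-10L²x²+3x⁴)/(360LEI) = -(-15)·(9/2)·(7·6⁴-10·6²·(9/2)²+3·(9/2)⁴)/(360·6·20000) = 9639/2048000 m
Load 3 — point force P=20 kN at a=18/5 m (b=L-a=12/5):
  y_3 = -Pa(L-x)(2Lx-a²-x²)/(6LEI)  [x>a] = -20·(18/5)·(6-(9/2))·(2·6·(9/2)-(18/5)²-(9/2)²)/(6·6·20000) = -6237/2000000 m
Load 4 — point force P=-19 kN at a=4 m (b=L-a=2):
  y_4 = -Pa(L-x)(2Lx-a²-x²)/(6LEI)  [x>a] = -(-19)·4·(6-(9/2))·(2·6·(9/2)-4²-(9/2)²)/(6·6·20000) = 1349/480000 m
Superposition: y = Σ y_i = 4890017/768000000 m ≈ 0.006367 m

y(9/2) = 4890017/768000000 m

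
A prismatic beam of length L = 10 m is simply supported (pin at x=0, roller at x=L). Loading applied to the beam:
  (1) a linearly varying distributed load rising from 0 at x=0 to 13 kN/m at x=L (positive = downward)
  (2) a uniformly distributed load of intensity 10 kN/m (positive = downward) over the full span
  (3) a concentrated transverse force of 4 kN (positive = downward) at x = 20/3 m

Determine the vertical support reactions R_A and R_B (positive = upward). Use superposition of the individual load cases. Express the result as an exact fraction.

Load 1 — triangular load w₀=13 kN/m (0→w₀ over full span):
  R_A = w₀L/6 = 13·10/6 = 65/3 kN
  R_B = w₀L/3 = 13·10/3 = 130/3 kN
Load 2 — uniform load w=10 kN/m over full span:
  R_A = wL/2 = 10·10/2 = 50 kN
  R_B = wL/2 = 10·10/2 = 50 kN
Load 3 — point force P=4 kN at a=20/3 m (b=L-a=10/3):
  R_A = Pb/L = 4·(10/3)/10 = 4/3 kN
  R_B = Pa/L = 4·(20/3)/10 = 8/3 kN
Superposition: R_A = 73 kN, R_B = 96 kN

R_A = 73 kN, R_B = 96 kN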